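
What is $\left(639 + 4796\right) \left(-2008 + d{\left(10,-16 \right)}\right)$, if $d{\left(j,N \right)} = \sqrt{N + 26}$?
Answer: $-10913480 + 5435 \sqrt{10} \approx -1.0896 \cdot 10^{7}$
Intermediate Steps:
$d{\left(j,N \right)} = \sqrt{26 + N}$
$\left(639 + 4796\right) \left(-2008 + d{\left(10,-16 \right)}\right) = \left(639 + 4796\right) \left(-2008 + \sqrt{26 - 16}\right) = 5435 \left(-2008 + \sqrt{10}\right) = -10913480 + 5435 \sqrt{10}$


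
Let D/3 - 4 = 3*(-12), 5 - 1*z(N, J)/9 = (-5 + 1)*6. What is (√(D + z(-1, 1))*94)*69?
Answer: 6486*√165 ≈ 83314.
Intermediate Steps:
z(N, J) = 261 (z(N, J) = 45 - 9*(-5 + 1)*6 = 45 - (-36)*6 = 45 - 9*(-24) = 45 + 216 = 261)
D = -96 (D = 12 + 3*(3*(-12)) = 12 + 3*(-36) = 12 - 108 = -96)
(√(D + z(-1, 1))*94)*69 = (√(-96 + 261)*94)*69 = (√165*94)*69 = (94*√165)*69 = 6486*√165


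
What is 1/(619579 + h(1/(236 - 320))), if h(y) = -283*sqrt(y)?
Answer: 52044636/32245763608333 + 566*I*sqrt(21)/32245763608333 ≈ 1.614e-6 + 8.0437e-11*I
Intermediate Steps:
1/(619579 + h(1/(236 - 320))) = 1/(619579 - 283*I*sqrt(21)/42)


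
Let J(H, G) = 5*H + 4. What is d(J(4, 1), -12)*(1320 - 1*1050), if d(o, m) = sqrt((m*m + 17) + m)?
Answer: 270*sqrt(149) ≈ 3295.8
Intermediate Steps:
J(H, G) = 4 + 5*H
d(o, m) = sqrt(17 + m + m**2) (d(o, m) = sqrt((m**2 + 17) + m) = sqrt((17 + m**2) + m) = sqrt(17 + m + m**2))
d(J(4, 1), -12)*(1320 - 1*1050) = sqrt(17 - 12 + (-12)**2)*(1320 - 1*1050) = sqrt(17 - 12 + 144)*(1320 - 1050) = sqrt(149)*270 = 270*sqrt(149)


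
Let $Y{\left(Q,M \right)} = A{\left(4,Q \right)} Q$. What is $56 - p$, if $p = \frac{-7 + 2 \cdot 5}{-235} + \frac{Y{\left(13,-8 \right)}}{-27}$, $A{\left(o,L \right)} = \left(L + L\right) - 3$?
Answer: $\frac{425666}{6345} \approx 67.087$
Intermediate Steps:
$A{\left(o,L \right)} = -3 + 2 L$ ($A{\left(o,L \right)} = 2 L - 3 = -3 + 2 L$)
$Y{\left(Q,M \right)} = Q \left(-3 + 2 Q\right)$ ($Y{\left(Q,M \right)} = \left(-3 + 2 Q\right) Q = Q \left(-3 + 2 Q\right)$)
$p = - \frac{70346}{6345}$ ($p = \frac{-7 + 2 \cdot 5}{-235} + \frac{13 \left(-3 + 2 \cdot 13\right)}{-27} = \left(-7 + 10\right) \left(- \frac{1}{235}\right) + 13 \left(-3 + 26\right) \left(- \frac{1}{27}\right) = 3 \left(- \frac{1}{235}\right) + 13 \cdot 23 \left(- \frac{1}{27}\right) = - \frac{3}{235} + 299 \left(- \frac{1}{27}\right) = - \frac{3}{235} - \frac{299}{27} = - \frac{70346}{6345} \approx -11.087$)
$56 - p = 56 - - \frac{70346}{6345} = 56 + \frac{70346}{6345} = \frac{425666}{6345}$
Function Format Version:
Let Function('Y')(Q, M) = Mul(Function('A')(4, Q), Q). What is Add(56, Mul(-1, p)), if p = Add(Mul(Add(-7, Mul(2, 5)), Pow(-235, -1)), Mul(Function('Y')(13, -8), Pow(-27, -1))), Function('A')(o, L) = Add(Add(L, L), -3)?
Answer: Rational(425666, 6345) ≈ 67.087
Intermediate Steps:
Function('A')(o, L) = Add(-3, Mul(2, L)) (Function('A')(o, L) = Add(Mul(2, L), -3) = Add(-3, Mul(2, L)))
Function('Y')(Q, M) = Mul(Q, Add(-3, Mul(2, Q))) (Function('Y')(Q, M) = Mul(Add(-3, Mul(2, Q)), Q) = Mul(Q, Add(-3, Mul(2, Q))))
p = Rational(-70346, 6345) (p = Add(Mul(Add(-7, Mul(2, 5)), Pow(-235, -1)), Mul(Mul(13, Add(-3, Mul(2, 13))), Pow(-27, -1))) = Add(Mul(Add(-7, 10), Rational(-1, 235)), Mul(Mul(13, Add(-3, 26)), Rational(-1, 27))) = Add(Mul(3, Rational(-1, 235)), Mul(Mul(13, 23), Rational(-1, 27))) = Add(Rational(-3, 235), Mul(299, Rational(-1, 27))) = Add(Rational(-3, 235), Rational(-299, 27)) = Rational(-70346, 6345) ≈ -11.087)
Add(56, Mul(-1, p)) = Add(56, Mul(-1, Rational(-70346, 6345))) = Add(56, Rational(70346, 6345)) = Rational(425666, 6345)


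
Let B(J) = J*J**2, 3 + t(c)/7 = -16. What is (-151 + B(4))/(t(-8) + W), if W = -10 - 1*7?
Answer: 29/50 ≈ 0.58000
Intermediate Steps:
t(c) = -133 (t(c) = -21 + 7*(-16) = -21 - 112 = -133)
W = -17 (W = -10 - 7 = -17)
B(J) = J**3
(-151 + B(4))/(t(-8) + W) = (-151 + 4**3)/(-133 - 17) = (-151 + 64)/(-150) = -87*(-1/150) = 29/50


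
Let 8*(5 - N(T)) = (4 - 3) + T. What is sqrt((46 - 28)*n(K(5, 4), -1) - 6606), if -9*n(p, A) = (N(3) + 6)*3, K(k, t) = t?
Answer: 3*I*sqrt(741) ≈ 81.664*I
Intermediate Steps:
N(T) = 39/8 - T/8 (N(T) = 5 - ((4 - 3) + T)/8 = 5 - (1 + T)/8 = 5 + (-1/8 - T/8) = 39/8 - T/8)
n(p, A) = -7/2 (n(p, A) = -((39/8 - 1/8*3) + 6)*3/9 = -((39/8 - 3/8) + 6)*3/9 = -(9/2 + 6)*3/9 = -7*3/6 = -1/9*63/2 = -7/2)
sqrt((46 - 28)*n(K(5, 4), -1) - 6606) = sqrt((46 - 28)*(-7/2) - 6606) = sqrt(18*(-7/2) - 6606) = sqrt(-63 - 6606) = sqrt(-6669) = 3*I*sqrt(741)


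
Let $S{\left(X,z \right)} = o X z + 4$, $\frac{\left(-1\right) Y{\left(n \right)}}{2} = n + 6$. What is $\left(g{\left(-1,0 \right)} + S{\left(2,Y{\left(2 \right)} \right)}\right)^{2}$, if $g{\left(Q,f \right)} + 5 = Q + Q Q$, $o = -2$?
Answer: $3969$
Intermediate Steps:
$Y{\left(n \right)} = -12 - 2 n$ ($Y{\left(n \right)} = - 2 \left(n + 6\right) = - 2 \left(6 + n\right) = -12 - 2 n$)
$S{\left(X,z \right)} = 4 - 2 X z$ ($S{\left(X,z \right)} = - 2 X z + 4 = 4 - 2 X z$)
$g{\left(Q,f \right)} = -5 + Q + Q^{2}$ ($g{\left(Q,f \right)} = -5 + \left(Q + Q Q\right) = -5 + \left(Q + Q^{2}\right) = -5 + Q + Q^{2}$)
$\left(g{\left(-1,0 \right)} + S{\left(2,Y{\left(2 \right)} \right)}\right)^{2} = \left(\left(-5 - 1 + \left(-1\right)^{2}\right) - \left(-4 + 4 \left(-12 - 4\right)\right)\right)^{2} = \left(\left(-5 - 1 + 1\right) - \left(-4 + 4 \left(-12 - 4\right)\right)\right)^{2} = \left(-5 - \left(-4 + 4 \left(-16\right)\right)\right)^{2} = \left(-5 + \left(4 + 64\right)\right)^{2} = \left(-5 + 68\right)^{2} = 63^{2} = 3969$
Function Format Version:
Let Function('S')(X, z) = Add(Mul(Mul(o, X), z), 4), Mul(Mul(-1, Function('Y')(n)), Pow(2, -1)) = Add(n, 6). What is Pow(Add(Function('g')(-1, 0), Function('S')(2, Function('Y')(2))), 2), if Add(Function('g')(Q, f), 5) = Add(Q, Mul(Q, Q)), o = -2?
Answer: 3969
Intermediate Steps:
Function('Y')(n) = Add(-12, Mul(-2, n)) (Function('Y')(n) = Mul(-2, Add(n, 6)) = Mul(-2, Add(6, n)) = Add(-12, Mul(-2, n)))
Function('S')(X, z) = Add(4, Mul(-2, X, z)) (Function('S')(X, z) = Add(Mul(Mul(-2, X), z), 4) = Add(Mul(-2, X, z), 4) = Add(4, Mul(-2, X, z)))
Function('g')(Q, f) = Add(-5, Q, Pow(Q, 2)) (Function('g')(Q, f) = Add(-5, Add(Q, Mul(Q, Q))) = Add(-5, Add(Q, Pow(Q, 2))) = Add(-5, Q, Pow(Q, 2)))
Pow(Add(Function('g')(-1, 0), Function('S')(2, Function('Y')(2))), 2) = Pow(Add(Add(-5, -1, Pow(-1, 2)), Add(4, Mul(-2, 2, Add(-12, Mul(-2, 2))))), 2) = Pow(Add(Add(-5, -1, 1), Add(4, Mul(-2, 2, Add(-12, -4)))), 2) = Pow(Add(-5, Add(4, Mul(-2, 2, -16))), 2) = Pow(Add(-5, Add(4, 64)), 2) = Pow(Add(-5, 68), 2) = Pow(63, 2) = 3969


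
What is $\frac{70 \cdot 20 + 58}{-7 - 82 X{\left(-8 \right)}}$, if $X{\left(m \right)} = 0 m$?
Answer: $- \frac{1458}{7} \approx -208.29$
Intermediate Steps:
$X{\left(m \right)} = 0$
$\frac{70 \cdot 20 + 58}{-7 - 82 X{\left(-8 \right)}} = \frac{70 \cdot 20 + 58}{-7 - 0} = \frac{1400 + 58}{-7 + 0} = \frac{1458}{-7} = 1458 \left(- \frac{1}{7}\right) = - \frac{1458}{7}$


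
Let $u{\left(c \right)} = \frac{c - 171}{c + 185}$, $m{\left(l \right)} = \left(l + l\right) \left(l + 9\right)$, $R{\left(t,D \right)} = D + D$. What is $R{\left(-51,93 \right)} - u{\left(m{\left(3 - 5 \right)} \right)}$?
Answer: $\frac{29401}{157} \approx 187.27$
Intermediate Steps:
$R{\left(t,D \right)} = 2 D$
$m{\left(l \right)} = 2 l \left(9 + l\right)$
$u{\left(c \right)} = \frac{-171 + c}{185 + c}$
$R{\left(-51,93 \right)} - u{\left(m{\left(3 - 5 \right)} \right)} = 2 \cdot 93 - \frac{-171 + 2 \left(3 - 5\right) \left(9 + \left(3 - 5\right)\right)}{185 + 2 \left(3 - 5\right) \left(9 + \left(3 - 5\right)\right)} = 186 - \frac{-171 + 2 \left(-2\right) \left(9 - 2\right)}{185 + 2 \left(-2\right) \left(9 - 2\right)} = 186 - \frac{-171 + 2 \left(-2\right) 7}{185 + 2 \left(-2\right) 7} = 186 - \frac{-171 - 28}{185 - 28} = 186 - \frac{1}{157} \left(-199\right) = 186 - - \frac{199}{157} = 186 + \frac{199}{157} = \frac{29401}{157}$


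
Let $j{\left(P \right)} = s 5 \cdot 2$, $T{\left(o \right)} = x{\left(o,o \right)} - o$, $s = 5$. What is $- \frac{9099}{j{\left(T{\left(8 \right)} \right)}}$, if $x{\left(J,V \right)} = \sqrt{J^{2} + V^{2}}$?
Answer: $- \frac{9099}{50} \approx -181.98$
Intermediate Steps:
$T{\left(o \right)} = - o + \sqrt{2} \sqrt{o^{2}}$ ($T{\left(o \right)} = \sqrt{o^{2} + o^{2}} - o = \sqrt{2 o^{2}} - o = \sqrt{2} \sqrt{o^{2}} - o = - o + \sqrt{2} \sqrt{o^{2}}$)
$j{\left(P \right)} = 50$ ($j{\left(P \right)} = 5 \cdot 5 \cdot 2 = 25 \cdot 2 = 50$)
$- \frac{9099}{j{\left(T{\left(8 \right)} \right)}} = - \frac{9099}{50}$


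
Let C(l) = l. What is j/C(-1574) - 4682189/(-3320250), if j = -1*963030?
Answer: 84338687447/137528250 ≈ 613.25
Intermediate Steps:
j = -963030
j/C(-1574) - 4682189/(-3320250) = -963030/(-1574) - 4682189/(-3320250) = -963030*(-1/1574) - 4682189*(-1/3320250) = 481515/787 + 246431/174750 = 84338687447/137528250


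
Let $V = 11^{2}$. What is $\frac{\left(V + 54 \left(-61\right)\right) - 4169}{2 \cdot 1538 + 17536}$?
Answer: $- \frac{3671}{10306} \approx -0.3562$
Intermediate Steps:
$V = 121$
$\frac{\left(V + 54 \left(-61\right)\right) - 4169}{2 \cdot 1538 + 17536} = \frac{\left(121 + 54 \left(-61\right)\right) - 4169}{2 \cdot 1538 + 17536} = \frac{\left(121 - 3294\right) - 4169}{3076 + 17536} = \frac{-3173 - 4169}{20612} = \left(-7342\right) \frac{1}{20612} = - \frac{3671}{10306}$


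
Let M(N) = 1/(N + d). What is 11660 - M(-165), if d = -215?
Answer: 4430801/380 ≈ 11660.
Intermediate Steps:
M(N) = 1/(-215 + N) (M(N) = 1/(N - 215) = 1/(-215 + N))
11660 - M(-165) = 11660 - 1/(-215 - 165) = 11660 - 1/(-380) = 11660 - 1*(-1/380) = 11660 + 1/380 = 4430801/380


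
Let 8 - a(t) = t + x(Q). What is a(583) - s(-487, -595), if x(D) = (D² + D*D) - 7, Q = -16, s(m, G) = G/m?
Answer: -526555/487 ≈ -1081.2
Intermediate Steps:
x(D) = -7 + 2*D² (x(D) = (D² + D²) - 7 = 2*D² - 7 = -7 + 2*D²)
a(t) = -497 - t (a(t) = 8 - (t + (-7 + 2*(-16)²)) = 8 - (t + (-7 + 2*256)) = 8 - (t + (-7 + 512)) = 8 - (t + 505) = 8 - (505 + t) = 8 + (-505 - t) = -497 - t)
a(583) - s(-487, -595) = (-497 - 1*583) - (-595)/(-487) = (-497 - 583) - (-595)*(-1)/487 = -1080 - 1*595/487 = -1080 - 595/487 = -526555/487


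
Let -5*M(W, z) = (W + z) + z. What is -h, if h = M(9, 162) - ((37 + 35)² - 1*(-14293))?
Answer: 97718/5 ≈ 19544.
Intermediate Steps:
M(W, z) = -2*z/5 - W/5 (M(W, z) = -((W + z) + z)/5 = -(W + 2*z)/5 = -2*z/5 - W/5)
h = -97718/5 (h = (-⅖*162 - ⅕*9) - ((37 + 35)² - 1*(-14293)) = (-324/5 - 9/5) - (72² + 14293) = -333/5 - (5184 + 14293) = -333/5 - 1*19477 = -333/5 - 19477 = -97718/5 ≈ -19544.)
-h = -1*(-97718/5) = 97718/5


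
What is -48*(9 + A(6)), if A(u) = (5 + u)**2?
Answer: -6240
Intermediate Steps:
-48*(9 + A(6)) = -48*(9 + (5 + 6)**2) = -48*(9 + 11**2) = -48*(9 + 121) = -48*130 = -6240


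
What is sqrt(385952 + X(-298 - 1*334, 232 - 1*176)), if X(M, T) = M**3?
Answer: 4*I*sqrt(15753126) ≈ 15876.0*I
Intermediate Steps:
sqrt(385952 + X(-298 - 1*334, 232 - 1*176)) = sqrt(385952 + (-298 - 1*334)**3) = sqrt(385952 + (-298 - 334)**3) = sqrt(385952 + (-632)**3) = sqrt(385952 - 252435968) = sqrt(-252050016) = 4*I*sqrt(15753126)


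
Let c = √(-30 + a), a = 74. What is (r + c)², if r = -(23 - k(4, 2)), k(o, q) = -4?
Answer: 773 - 108*√11 ≈ 414.80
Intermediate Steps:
r = -27 (r = -(23 - 1*(-4)) = -(23 + 4) = -1*27 = -27)
c = 2*√11 (c = √(-30 + 74) = √44 = 2*√11 ≈ 6.6332)
(r + c)² = (-27 + 2*√11)²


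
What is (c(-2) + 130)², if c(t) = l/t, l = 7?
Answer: 64009/4 ≈ 16002.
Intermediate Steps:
c(t) = 7/t
(c(-2) + 130)² = (7/(-2) + 130)² = (7*(-½) + 130)² = (-7/2 + 130)² = (253/2)² = 64009/4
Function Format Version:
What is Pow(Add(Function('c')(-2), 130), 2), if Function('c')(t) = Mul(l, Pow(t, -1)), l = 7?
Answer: Rational(64009, 4) ≈ 16002.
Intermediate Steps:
Function('c')(t) = Mul(7, Pow(t, -1))
Pow(Add(Function('c')(-2), 130), 2) = Pow(Add(Mul(7, Pow(-2, -1)), 130), 2) = Pow(Add(Mul(7, Rational(-1, 2)), 130), 2) = Pow(Add(Rational(-7, 2), 130), 2) = Pow(Rational(253, 2), 2) = Rational(64009, 4)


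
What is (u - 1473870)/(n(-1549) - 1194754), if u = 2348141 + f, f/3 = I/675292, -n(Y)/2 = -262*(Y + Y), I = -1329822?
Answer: -295192111333/951522218476 ≈ -0.31023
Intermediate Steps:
n(Y) = 1048*Y (n(Y) = -(-524)*(Y + Y) = -(-524)*2*Y = -(-1048)*Y = 1048*Y)
f = -1994733/337646 (f = 3*(-1329822/675292) = 3*(-1329822*1/675292) = 3*(-664911/337646) = -1994733/337646 ≈ -5.9078)
u = 792838421353/337646 (u = 2348141 - 1994733/337646 = 792838421353/337646 ≈ 2.3481e+6)
(u - 1473870)/(n(-1549) - 1194754) = (792838421353/337646 - 1473870)/(1048*(-1549) - 1194754) = 295192111333/(337646*(-1623352 - 1194754)) = (295192111333/337646)/(-2818106) = (295192111333/337646)*(-1/2818106) = -295192111333/951522218476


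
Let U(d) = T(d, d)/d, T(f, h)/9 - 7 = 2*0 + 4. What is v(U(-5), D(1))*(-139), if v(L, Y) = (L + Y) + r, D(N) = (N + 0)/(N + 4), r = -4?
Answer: 16402/5 ≈ 3280.4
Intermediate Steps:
D(N) = N/(4 + N)
T(f, h) = 99 (T(f, h) = 63 + 9*(2*0 + 4) = 63 + 9*(0 + 4) = 63 + 9*4 = 63 + 36 = 99)
U(d) = 99/d
v(L, Y) = -4 + L + Y (v(L, Y) = (L + Y) - 4 = -4 + L + Y)
v(U(-5), D(1))*(-139) = (-4 + 99/(-5) + 1/(4 + 1))*(-139) = (-4 + 99*(-⅕) + 1/5)*(-139) = (-4 - 99/5 + 1*(⅕))*(-139) = (-4 - 99/5 + ⅕)*(-139) = -118/5*(-139) = 16402/5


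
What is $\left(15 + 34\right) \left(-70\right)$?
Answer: $-3430$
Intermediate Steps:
$\left(15 + 34\right) \left(-70\right) = 49 \left(-70\right) = -3430$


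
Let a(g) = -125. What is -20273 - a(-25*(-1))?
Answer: -20148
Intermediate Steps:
-20273 - a(-25*(-1)) = -20273 - 1*(-125) = -20273 + 125 = -20148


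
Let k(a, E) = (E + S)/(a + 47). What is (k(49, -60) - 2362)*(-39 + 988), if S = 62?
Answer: -107592875/48 ≈ -2.2415e+6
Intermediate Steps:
k(a, E) = (62 + E)/(47 + a) (k(a, E) = (E + 62)/(a + 47) = (62 + E)/(47 + a))
(k(49, -60) - 2362)*(-39 + 988) = ((62 - 60)/(47 + 49) - 2362)*(-39 + 988) = (2/96 - 2362)*949 = ((1/96)*2 - 2362)*949 = (1/48 - 2362)*949 = -113375/48*949 = -107592875/48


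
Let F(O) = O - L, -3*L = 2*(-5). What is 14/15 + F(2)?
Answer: -⅖ ≈ -0.40000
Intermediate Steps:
L = 10/3 (L = -2*(-5)/3 = -⅓*(-10) = 10/3 ≈ 3.3333)
F(O) = -10/3 + O (F(O) = O - 1*10/3 = O - 10/3 = -10/3 + O)
14/15 + F(2) = 14/15 + (-10/3 + 2) = 14*(1/15) - 4/3 = 14/15 - 4/3 = -⅖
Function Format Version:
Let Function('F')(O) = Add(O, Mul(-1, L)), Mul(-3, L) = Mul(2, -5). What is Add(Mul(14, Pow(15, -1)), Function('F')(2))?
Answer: Rational(-2, 5) ≈ -0.40000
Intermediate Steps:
L = Rational(10, 3) (L = Mul(Rational(-1, 3), Mul(2, -5)) = Mul(Rational(-1, 3), -10) = Rational(10, 3) ≈ 3.3333)
Function('F')(O) = Add(Rational(-10, 3), O) (Function('F')(O) = Add(O, Mul(-1, Rational(10, 3))) = Add(O, Rational(-10, 3)) = Add(Rational(-10, 3), O))
Add(Mul(14, Pow(15, -1)), Function('F')(2)) = Add(Mul(14, Pow(15, -1)), Add(Rational(-10, 3), 2)) = Add(Mul(14, Rational(1, 15)), Rational(-4, 3)) = Add(Rational(14, 15), Rational(-4, 3)) = Rational(-2, 5)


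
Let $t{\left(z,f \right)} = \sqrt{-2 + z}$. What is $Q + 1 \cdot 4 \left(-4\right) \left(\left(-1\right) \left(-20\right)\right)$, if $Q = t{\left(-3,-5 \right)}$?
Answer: $-320 + i \sqrt{5} \approx -320.0 + 2.2361 i$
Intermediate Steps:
$Q = i \sqrt{5}$ ($Q = \sqrt{-2 - 3} = \sqrt{-5} = i \sqrt{5} \approx 2.2361 i$)
$Q + 1 \cdot 4 \left(-4\right) \left(\left(-1\right) \left(-20\right)\right) = i \sqrt{5} + 1 \cdot 4 \left(-4\right) \left(\left(-1\right) \left(-20\right)\right) = i \sqrt{5} + 4 \left(-4\right) 20 = i \sqrt{5} - 320 = -320 + i \sqrt{5}$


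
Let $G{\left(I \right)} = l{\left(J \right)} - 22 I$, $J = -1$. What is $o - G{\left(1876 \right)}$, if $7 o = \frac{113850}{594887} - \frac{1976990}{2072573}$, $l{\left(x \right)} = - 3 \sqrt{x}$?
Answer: $\frac{356202303188836824}{8630627139757} + 3 i \approx 41272.0 + 3.0 i$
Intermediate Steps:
$o = - \frac{940123214080}{8630627139757}$ ($o = \frac{\frac{113850}{594887} - \frac{1976990}{2072573}}{7} = \frac{1}{7} \left(- \frac{940123214080}{1232946734251}\right) = - \frac{940123214080}{8630627139757} \approx -0.10893$)
$G{\left(I \right)} = - 22 I - 3 i$ ($G{\left(I \right)} = - 3 \sqrt{-1} - 22 I = - 3 i - 22 I = - 22 I - 3 i$)
$o - G{\left(1876 \right)} = - \frac{940123214080}{8630627139757} - \left(\left(-22\right) 1876 - 3 i\right) = - \frac{940123214080}{8630627139757} - \left(-41272 - 3 i\right) = - \frac{940123214080}{8630627139757} + \left(41272 + 3 i\right) = \frac{356202303188836824}{8630627139757} + 3 i$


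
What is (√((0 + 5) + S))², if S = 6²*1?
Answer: 41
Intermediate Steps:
S = 36 (S = 36*1 = 36)
(√((0 + 5) + S))² = (√((0 + 5) + 36))² = (√(5 + 36))² = (√41)² = 41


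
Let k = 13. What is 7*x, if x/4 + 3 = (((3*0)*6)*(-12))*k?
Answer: -84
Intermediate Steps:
x = -12 (x = -12 + 4*((((3*0)*6)*(-12))*13) = -12 + 4*(((0*6)*(-12))*13) = -12 + 4*((0*(-12))*13) = -12 + 4*(0*13) = -12 + 4*0 = -12 + 0 = -12)
7*x = 7*(-12) = -84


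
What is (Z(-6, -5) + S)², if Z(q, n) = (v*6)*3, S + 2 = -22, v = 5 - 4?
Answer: 36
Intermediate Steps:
v = 1
S = -24 (S = -2 - 22 = -24)
Z(q, n) = 18 (Z(q, n) = (1*6)*3 = 6*3 = 18)
(Z(-6, -5) + S)² = (18 - 24)² = (-6)² = 36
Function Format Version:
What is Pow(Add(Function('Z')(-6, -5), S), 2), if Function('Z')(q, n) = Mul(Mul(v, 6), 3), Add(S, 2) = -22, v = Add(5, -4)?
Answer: 36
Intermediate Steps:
v = 1
S = -24 (S = Add(-2, -22) = -24)
Function('Z')(q, n) = 18 (Function('Z')(q, n) = Mul(Mul(1, 6), 3) = Mul(6, 3) = 18)
Pow(Add(Function('Z')(-6, -5), S), 2) = Pow(Add(18, -24), 2) = Pow(-6, 2) = 36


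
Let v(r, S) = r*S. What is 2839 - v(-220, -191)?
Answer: -39181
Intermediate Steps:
v(r, S) = S*r
2839 - v(-220, -191) = 2839 - (-191)*(-220) = 2839 - 1*42020 = 2839 - 42020 = -39181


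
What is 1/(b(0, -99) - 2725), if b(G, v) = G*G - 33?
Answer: -1/2758 ≈ -0.00036258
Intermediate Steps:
b(G, v) = -33 + G**2 (b(G, v) = G**2 - 33 = -33 + G**2)
1/(b(0, -99) - 2725) = 1/((-33 + 0**2) - 2725) = 1/((-33 + 0) - 2725) = 1/(-33 - 2725) = 1/(-2758) = -1/2758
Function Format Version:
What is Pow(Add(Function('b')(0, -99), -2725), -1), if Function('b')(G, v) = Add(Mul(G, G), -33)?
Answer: Rational(-1, 2758) ≈ -0.00036258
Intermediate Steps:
Function('b')(G, v) = Add(-33, Pow(G, 2)) (Function('b')(G, v) = Add(Pow(G, 2), -33) = Add(-33, Pow(G, 2)))
Pow(Add(Function('b')(0, -99), -2725), -1) = Pow(Add(Add(-33, Pow(0, 2)), -2725), -1) = Pow(Add(Add(-33, 0), -2725), -1) = Pow(Add(-33, -2725), -1) = Pow(-2758, -1) = Rational(-1, 2758)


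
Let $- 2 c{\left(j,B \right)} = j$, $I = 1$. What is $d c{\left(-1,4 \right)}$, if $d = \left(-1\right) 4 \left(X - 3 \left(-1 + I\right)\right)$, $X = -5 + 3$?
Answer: $4$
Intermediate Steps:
$c{\left(j,B \right)} = - \frac{j}{2}$
$X = -2$
$d = 8$ ($d = \left(-1\right) 4 \left(-2 - 3 \left(-1 + 1\right)\right) = - 4 \left(-2 - 0\right) = - 4 \left(-2 + 0\right) = \left(-4\right) \left(-2\right) = 8$)
$d c{\left(-1,4 \right)} = 8 \left(\left(- \frac{1}{2}\right) \left(-1\right)\right) = 8 \cdot \frac{1}{2} = 4$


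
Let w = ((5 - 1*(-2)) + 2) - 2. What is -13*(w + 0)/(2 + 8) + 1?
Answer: -81/10 ≈ -8.1000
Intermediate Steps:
w = 7 (w = ((5 + 2) + 2) - 2 = (7 + 2) - 2 = 9 - 2 = 7)
-13*(w + 0)/(2 + 8) + 1 = -13*(7 + 0)/(2 + 8) + 1 = -91/10 + 1 = -81/10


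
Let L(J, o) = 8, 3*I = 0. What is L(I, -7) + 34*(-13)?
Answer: -434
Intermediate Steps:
I = 0 (I = (⅓)*0 = 0)
L(I, -7) + 34*(-13) = 8 + 34*(-13) = 8 - 442 = -434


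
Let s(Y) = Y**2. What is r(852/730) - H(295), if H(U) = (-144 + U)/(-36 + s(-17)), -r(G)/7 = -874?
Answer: 1547703/253 ≈ 6117.4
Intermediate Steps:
r(G) = 6118 (r(G) = -7*(-874) = 6118)
H(U) = -144/253 + U/253 (H(U) = (-144 + U)/(-36 + (-17)**2) = (-144 + U)/(-36 + 289) = (-144 + U)/253 = (-144 + U)*(1/253) = -144/253 + U/253)
r(852/730) - H(295) = 6118 - (-144/253 + (1/253)*295) = 6118 - (-144/253 + 295/253) = 6118 - 1*151/253 = 6118 - 151/253 = 1547703/253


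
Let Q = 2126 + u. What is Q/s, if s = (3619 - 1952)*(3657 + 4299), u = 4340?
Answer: 3233/6631326 ≈ 0.00048753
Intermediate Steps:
Q = 6466 (Q = 2126 + 4340 = 6466)
s = 13262652 (s = 1667*7956 = 13262652)
Q/s = 6466/13262652 = 6466*(1/13262652) = 3233/6631326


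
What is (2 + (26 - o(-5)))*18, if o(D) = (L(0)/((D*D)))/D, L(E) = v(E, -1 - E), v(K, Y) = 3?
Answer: 63054/125 ≈ 504.43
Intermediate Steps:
L(E) = 3
o(D) = 3/D³ (o(D) = (3/((D*D)))/D = (3/(D²))/D = (3/D²)/D = 3/D³)
(2 + (26 - o(-5)))*18 = (2 + (26 - 3/(-5)³))*18 = (2 + (26 - 3*(-1)/125))*18 = (2 + (26 - 1*(-3/125)))*18 = (2 + (26 + 3/125))*18 = (2 + 3253/125)*18 = (3503/125)*18 = 63054/125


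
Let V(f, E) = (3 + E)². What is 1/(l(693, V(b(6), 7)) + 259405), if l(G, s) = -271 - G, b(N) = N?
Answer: 1/258441 ≈ 3.8694e-6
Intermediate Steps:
1/(l(693, V(b(6), 7)) + 259405) = 1/((-271 - 1*693) + 259405) = 1/((-271 - 693) + 259405) = 1/(-964 + 259405) = 1/258441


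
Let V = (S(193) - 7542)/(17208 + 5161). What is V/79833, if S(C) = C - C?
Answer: -2514/595261459 ≈ -4.2234e-6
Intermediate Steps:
S(C) = 0
V = -7542/22369 (V = (0 - 7542)/(17208 + 5161) = -7542/22369 ≈ -0.33716)
V/79833 = -7542/22369/79833 = -7542/22369*1/79833 = -2514/595261459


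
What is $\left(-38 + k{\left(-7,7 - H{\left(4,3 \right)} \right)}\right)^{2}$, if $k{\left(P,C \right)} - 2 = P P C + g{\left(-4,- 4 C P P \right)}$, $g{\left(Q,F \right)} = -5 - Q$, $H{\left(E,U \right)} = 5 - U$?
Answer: $43264$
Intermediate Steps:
$k{\left(P,C \right)} = 1 + C P^{2}$ ($k{\left(P,C \right)} = 2 + \left(P P C - 1\right) = 2 + \left(P^{2} C + \left(-5 + 4\right)\right) = 2 + \left(C P^{2} - 1\right) = 2 + \left(-1 + C P^{2}\right) = 1 + C P^{2}$)
$\left(-38 + k{\left(-7,7 - H{\left(4,3 \right)} \right)}\right)^{2} = \left(-38 + \left(1 + \left(7 - \left(5 - 3\right)\right) \left(-7\right)^{2}\right)\right)^{2} = \left(-38 + \left(1 + \left(7 - \left(5 - 3\right)\right) 49\right)\right)^{2} = \left(-38 + \left(1 + \left(7 - 2\right) 49\right)\right)^{2} = \left(-38 + \left(1 + 5 \cdot 49\right)\right)^{2} = \left(-38 + \left(1 + 245\right)\right)^{2} = \left(-38 + 246\right)^{2} = 208^{2} = 43264$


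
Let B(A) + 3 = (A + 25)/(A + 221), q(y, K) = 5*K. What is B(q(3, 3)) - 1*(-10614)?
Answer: 626059/59 ≈ 10611.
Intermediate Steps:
B(A) = -3 + (25 + A)/(221 + A) (B(A) = -3 + (A + 25)/(A + 221) = -3 + (25 + A)/(221 + A))
B(q(3, 3)) - 1*(-10614) = 2*(-319 - 5*3)/(221 + 5*3) - 1*(-10614) = 2*(-319 - 1*15)/(221 + 15) + 10614 = 2*(-319 - 15)/236 + 10614 = 2*(1/236)*(-334) + 10614 = -167/59 + 10614 = 626059/59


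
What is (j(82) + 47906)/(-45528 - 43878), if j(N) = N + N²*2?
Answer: -30718/44703 ≈ -0.68716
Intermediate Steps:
j(N) = N + 2*N²
(j(82) + 47906)/(-45528 - 43878) = (82*(1 + 2*82) + 47906)/(-45528 - 43878) = (82*(1 + 164) + 47906)/(-89406) = (82*165 + 47906)*(-1/89406) = (13530 + 47906)*(-1/89406) = 61436*(-1/89406) = -30718/44703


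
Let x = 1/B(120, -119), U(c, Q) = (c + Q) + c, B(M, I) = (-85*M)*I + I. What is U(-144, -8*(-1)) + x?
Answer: -339830679/1213681 ≈ -280.00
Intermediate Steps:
B(M, I) = I - 85*I*M (B(M, I) = -85*I*M + I = I - 85*I*M)
U(c, Q) = Q + 2*c (U(c, Q) = (Q + c) + c = Q + 2*c)
x = 1/1213681 (x = 1/(-119*(1 - 85*120)) = 1/(-119*(1 - 10200)) = 1/(-119*(-10199)) = 1/1213681 ≈ 8.2394e-7)
U(-144, -8*(-1)) + x = (-8*(-1) + 2*(-144)) + 1/1213681 = (8 - 288) + 1/1213681 = -280 + 1/1213681 = -339830679/1213681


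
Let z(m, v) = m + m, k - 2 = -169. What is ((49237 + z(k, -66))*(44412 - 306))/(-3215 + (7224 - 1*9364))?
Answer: -239657302/595 ≈ -4.0279e+5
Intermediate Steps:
k = -167 (k = 2 - 169 = -167)
z(m, v) = 2*m
((49237 + z(k, -66))*(44412 - 306))/(-3215 + (7224 - 1*9364)) = ((49237 + 2*(-167))*(44412 - 306))/(-3215 + (7224 - 1*9364)) = ((49237 - 334)*44106)/(-3215 + (7224 - 9364)) = (48903*44106)/(-3215 - 2140) = 2156915718/(-5355) = 2156915718*(-1/5355) = -239657302/595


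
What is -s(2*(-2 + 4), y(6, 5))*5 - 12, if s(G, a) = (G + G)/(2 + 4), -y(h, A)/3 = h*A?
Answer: -56/3 ≈ -18.667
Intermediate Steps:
y(h, A) = -3*A*h (y(h, A) = -3*h*A = -3*A*h)
s(G, a) = G/3 (s(G, a) = (2*G)/6 = (2*G)*(1/6) = G/3)
-s(2*(-2 + 4), y(6, 5))*5 - 12 = -2*(-2 + 4)/3*5 - 12 = -2*2/3*5 - 12 = -4/3*5 - 12 = -20/3 - 12 = -56/3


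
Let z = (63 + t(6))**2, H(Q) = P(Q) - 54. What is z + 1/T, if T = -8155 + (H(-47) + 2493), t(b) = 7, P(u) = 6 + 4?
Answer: 27959399/5706 ≈ 4900.0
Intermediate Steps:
P(u) = 10
H(Q) = -44 (H(Q) = 10 - 54 = -44)
z = 4900 (z = (63 + 7)**2 = 70**2 = 4900)
T = -5706 (T = -8155 + (-44 + 2493) = -8155 + 2449 = -5706)
z + 1/T = 4900 + 1/(-5706) = 4900 - 1/5706 = 27959399/5706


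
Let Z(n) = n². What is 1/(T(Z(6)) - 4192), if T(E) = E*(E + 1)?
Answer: -1/2860 ≈ -0.00034965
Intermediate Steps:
T(E) = E*(1 + E)
1/(T(Z(6)) - 4192) = 1/(6²*(1 + 6²) - 4192) = 1/(36*(1 + 36) - 4192) = 1/(36*37 - 4192) = 1/(1332 - 4192) = 1/(-2860) = -1/2860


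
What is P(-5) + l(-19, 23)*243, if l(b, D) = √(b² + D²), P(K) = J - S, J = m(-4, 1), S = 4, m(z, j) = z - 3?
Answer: -11 + 243*√890 ≈ 7238.4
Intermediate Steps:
m(z, j) = -3 + z
J = -7 (J = -3 - 4 = -7)
P(K) = -11 (P(K) = -7 - 1*4 = -7 - 4 = -11)
l(b, D) = √(D² + b²)
P(-5) + l(-19, 23)*243 = -11 + √(23² + (-19)²)*243 = -11 + √(529 + 361)*243 = -11 + √890*243 = -11 + 243*√890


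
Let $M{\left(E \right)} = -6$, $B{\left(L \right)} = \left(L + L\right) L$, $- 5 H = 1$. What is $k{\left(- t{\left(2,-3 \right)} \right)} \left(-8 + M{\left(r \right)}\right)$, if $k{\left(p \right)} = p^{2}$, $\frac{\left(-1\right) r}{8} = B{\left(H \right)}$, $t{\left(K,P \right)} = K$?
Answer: $-56$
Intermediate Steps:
$H = - \frac{1}{5}$ ($H = \left(- \frac{1}{5}\right) 1 = - \frac{1}{5} \approx -0.2$)
$B{\left(L \right)} = 2 L^{2}$ ($B{\left(L \right)} = 2 L L = 2 L^{2}$)
$r = - \frac{16}{25}$ ($r = - 8 \cdot 2 \left(- \frac{1}{5}\right)^{2} = - 8 \cdot 2 \cdot \frac{1}{25} = \left(-8\right) \frac{2}{25} = - \frac{16}{25} \approx -0.64$)
$k{\left(- t{\left(2,-3 \right)} \right)} \left(-8 + M{\left(r \right)}\right) = \left(\left(-1\right) 2\right)^{2} \left(-8 - 6\right) = \left(-2\right)^{2} \left(-14\right) = 4 \left(-14\right) = -56$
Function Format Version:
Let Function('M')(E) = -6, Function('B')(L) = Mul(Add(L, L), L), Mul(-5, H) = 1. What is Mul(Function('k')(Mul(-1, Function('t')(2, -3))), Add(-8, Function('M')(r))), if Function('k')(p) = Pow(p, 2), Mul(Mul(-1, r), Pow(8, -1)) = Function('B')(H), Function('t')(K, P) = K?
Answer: -56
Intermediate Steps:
H = Rational(-1, 5) (H = Mul(Rational(-1, 5), 1) = Rational(-1, 5) ≈ -0.20000)
Function('B')(L) = Mul(2, Pow(L, 2)) (Function('B')(L) = Mul(Mul(2, L), L) = Mul(2, Pow(L, 2)))
r = Rational(-16, 25) (r = Mul(-8, Mul(2, Pow(Rational(-1, 5), 2))) = Mul(-8, Mul(2, Rational(1, 25))) = Mul(-8, Rational(2, 25)) = Rational(-16, 25) ≈ -0.64000)
Mul(Function('k')(Mul(-1, Function('t')(2, -3))), Add(-8, Function('M')(r))) = Mul(Pow(Mul(-1, 2), 2), Add(-8, -6)) = Mul(Pow(-2, 2), -14) = Mul(4, -14) = -56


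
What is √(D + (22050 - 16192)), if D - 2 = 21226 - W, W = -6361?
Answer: √33447 ≈ 182.89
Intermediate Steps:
D = 27589 (D = 2 + (21226 - 1*(-6361)) = 2 + (21226 + 6361) = 2 + 27587 = 27589)
√(D + (22050 - 16192)) = √(27589 + (22050 - 16192)) = √(27589 + 5858) = √33447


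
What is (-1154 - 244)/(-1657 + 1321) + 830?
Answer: 46713/56 ≈ 834.16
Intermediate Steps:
(-1154 - 244)/(-1657 + 1321) + 830 = -1398/(-336) + 830 = -1398*(-1/336) + 830 = 233/56 + 830 = 46713/56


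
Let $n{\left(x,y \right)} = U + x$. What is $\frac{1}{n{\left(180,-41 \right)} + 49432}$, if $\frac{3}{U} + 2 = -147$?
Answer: $\frac{149}{7392185} \approx 2.0156 \cdot 10^{-5}$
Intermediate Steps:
$U = - \frac{3}{149}$ ($U = \frac{3}{-2 - 147} = \frac{3}{-149} = 3 \left(- \frac{1}{149}\right) = - \frac{3}{149} \approx -0.020134$)
$n{\left(x,y \right)} = - \frac{3}{149} + x$
$\frac{1}{n{\left(180,-41 \right)} + 49432} = \frac{1}{\left(- \frac{3}{149} + 180\right) + 49432} = \frac{1}{\frac{26817}{149} + 49432} = \frac{1}{\frac{7392185}{149}} = \frac{149}{7392185}$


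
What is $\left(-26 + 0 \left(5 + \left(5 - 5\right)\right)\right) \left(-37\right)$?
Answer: $962$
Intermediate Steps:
$\left(-26 + 0 \left(5 + \left(5 - 5\right)\right)\right) \left(-37\right) = \left(-26 + 0 \left(5 + 0\right)\right) \left(-37\right) = \left(-26 + 0 \cdot 5\right) \left(-37\right) = \left(-26 + 0\right) \left(-37\right) = \left(-26\right) \left(-37\right) = 962$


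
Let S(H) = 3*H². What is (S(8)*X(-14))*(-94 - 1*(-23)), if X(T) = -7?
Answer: 95424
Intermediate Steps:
(S(8)*X(-14))*(-94 - 1*(-23)) = ((3*8²)*(-7))*(-94 - 1*(-23)) = ((3*64)*(-7))*(-94 + 23) = (192*(-7))*(-71) = -1344*(-71) = 95424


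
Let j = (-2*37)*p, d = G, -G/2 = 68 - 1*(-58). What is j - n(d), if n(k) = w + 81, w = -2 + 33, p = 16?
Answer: -1296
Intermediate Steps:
G = -252 (G = -2*(68 - 1*(-58)) = -2*(68 + 58) = -2*126 = -252)
w = 31
d = -252
j = -1184 (j = -2*37*16 = -74*16 = -1184)
n(k) = 112 (n(k) = 31 + 81 = 112)
j - n(d) = -1184 - 1*112 = -1184 - 112 = -1296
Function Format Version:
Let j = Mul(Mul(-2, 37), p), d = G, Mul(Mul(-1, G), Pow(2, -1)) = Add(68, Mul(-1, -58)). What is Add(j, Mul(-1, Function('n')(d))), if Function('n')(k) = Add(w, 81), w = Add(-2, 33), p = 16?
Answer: -1296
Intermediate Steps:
G = -252 (G = Mul(-2, Add(68, Mul(-1, -58))) = Mul(-2, Add(68, 58)) = Mul(-2, 126) = -252)
w = 31
d = -252
j = -1184 (j = Mul(Mul(-2, 37), 16) = Mul(-74, 16) = -1184)
Function('n')(k) = 112 (Function('n')(k) = Add(31, 81) = 112)
Add(j, Mul(-1, Function('n')(d))) = Add(-1184, Mul(-1, 112)) = Add(-1184, -112) = -1296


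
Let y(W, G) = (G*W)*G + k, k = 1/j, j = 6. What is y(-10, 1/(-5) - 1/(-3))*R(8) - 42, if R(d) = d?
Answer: -1894/45 ≈ -42.089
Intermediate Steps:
k = ⅙ (k = 1/6 = ⅙ ≈ 0.16667)
y(W, G) = ⅙ + W*G² (y(W, G) = (G*W)*G + ⅙ = W*G² + ⅙ = ⅙ + W*G²)
y(-10, 1/(-5) - 1/(-3))*R(8) - 42 = (⅙ - 10*(1/(-5) - 1/(-3))²)*8 - 42 = (⅙ - 10*(1*(-⅕) - 1*(-⅓))²)*8 - 42 = (⅙ - 10*(-⅕ + ⅓)²)*8 - 42 = (⅙ - 10*(2/15)²)*8 - 42 = (⅙ - 10*4/225)*8 - 42 = (⅙ - 8/45)*8 - 42 = -1/90*8 - 42 = -4/45 - 42 = -1894/45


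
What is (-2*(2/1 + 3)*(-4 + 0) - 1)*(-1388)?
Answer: -54132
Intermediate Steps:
(-2*(2/1 + 3)*(-4 + 0) - 1)*(-1388) = (-2*(2*1 + 3)*(-4) - 1)*(-1388) = (-2*(2 + 3)*(-4) - 1)*(-1388) = (-10*(-4) - 1)*(-1388) = (-2*(-20) - 1)*(-1388) = (40 - 1)*(-1388) = 39*(-1388) = -54132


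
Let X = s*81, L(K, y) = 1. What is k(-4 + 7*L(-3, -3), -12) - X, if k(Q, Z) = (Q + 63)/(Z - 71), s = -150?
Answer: 1008384/83 ≈ 12149.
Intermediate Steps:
k(Q, Z) = (63 + Q)/(-71 + Z)
X = -12150 (X = -150*81 = -12150)
k(-4 + 7*L(-3, -3), -12) - X = (63 + (-4 + 7*1))/(-71 - 12) - 1*(-12150) = (63 + (-4 + 7))/(-83) + 12150 = -(63 + 3)/83 + 12150 = -1/83*66 + 12150 = -66/83 + 12150 = 1008384/83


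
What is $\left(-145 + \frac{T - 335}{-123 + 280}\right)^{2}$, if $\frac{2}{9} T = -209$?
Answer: $\frac{2311782561}{98596} \approx 23447.0$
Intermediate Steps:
$T = - \frac{1881}{2}$ ($T = \frac{9}{2} \left(-209\right) = - \frac{1881}{2} \approx -940.5$)
$\left(-145 + \frac{T - 335}{-123 + 280}\right)^{2} = \left(-145 + \frac{- \frac{1881}{2} - 335}{-123 + 280}\right)^{2} = \left(-145 - \frac{2551}{2 \cdot 157}\right)^{2} = \left(-145 - \frac{2551}{314}\right)^{2} = \left(- \frac{48081}{314}\right)^{2} = \frac{2311782561}{98596}$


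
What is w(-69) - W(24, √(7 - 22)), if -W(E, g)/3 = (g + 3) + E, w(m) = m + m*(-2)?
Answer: 150 + 3*I*√15 ≈ 150.0 + 11.619*I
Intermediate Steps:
w(m) = -m (w(m) = m - 2*m = -m)
W(E, g) = -9 - 3*E - 3*g (W(E, g) = -3*((g + 3) + E) = -3*((3 + g) + E) = -3*(3 + E + g) = -9 - 3*E - 3*g)
w(-69) - W(24, √(7 - 22)) = -1*(-69) - (-9 - 3*24 - 3*√(7 - 22)) = 69 - (-9 - 72 - 3*I*√15) = 69 - (-81 - 3*I*√15) = 69 + (81 + 3*I*√15) = 150 + 3*I*√15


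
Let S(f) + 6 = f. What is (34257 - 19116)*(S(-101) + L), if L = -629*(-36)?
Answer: 341232717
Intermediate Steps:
S(f) = -6 + f
L = 22644
(34257 - 19116)*(S(-101) + L) = (34257 - 19116)*((-6 - 101) + 22644) = 15141*(-107 + 22644) = 15141*22537 = 341232717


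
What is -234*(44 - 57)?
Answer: 3042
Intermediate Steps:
-234*(44 - 57) = -234*(-13) = 3042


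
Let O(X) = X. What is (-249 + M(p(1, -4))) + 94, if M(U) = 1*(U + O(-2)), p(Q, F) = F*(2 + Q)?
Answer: -169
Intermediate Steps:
M(U) = -2 + U (M(U) = 1*(U - 2) = 1*(-2 + U) = -2 + U)
(-249 + M(p(1, -4))) + 94 = (-249 + (-2 - 4*(2 + 1))) + 94 = (-249 + (-2 - 4*3)) + 94 = (-249 + (-2 - 12)) + 94 = (-249 - 14) + 94 = -263 + 94 = -169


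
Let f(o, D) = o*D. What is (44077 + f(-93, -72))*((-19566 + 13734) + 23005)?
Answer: 871924729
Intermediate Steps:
f(o, D) = D*o
(44077 + f(-93, -72))*((-19566 + 13734) + 23005) = (44077 - 72*(-93))*((-19566 + 13734) + 23005) = (44077 + 6696)*(-5832 + 23005) = 50773*17173 = 871924729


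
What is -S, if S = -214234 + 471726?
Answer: -257492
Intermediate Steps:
S = 257492
-S = -1*257492 = -257492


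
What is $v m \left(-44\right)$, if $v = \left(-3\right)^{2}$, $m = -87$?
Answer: $34452$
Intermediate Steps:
$v = 9$
$v m \left(-44\right) = 9 \left(-87\right) \left(-44\right) = \left(-783\right) \left(-44\right) = 34452$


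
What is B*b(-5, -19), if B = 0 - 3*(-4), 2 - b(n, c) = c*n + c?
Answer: -888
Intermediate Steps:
b(n, c) = 2 - c - c*n (b(n, c) = 2 - (c*n + c) = 2 - (c + c*n) = 2 + (-c - c*n) = 2 - c - c*n)
B = 12 (B = 0 + 12 = 12)
B*b(-5, -19) = 12*(2 - 1*(-19) - 1*(-19)*(-5)) = 12*(2 + 19 - 95) = 12*(-74) = -888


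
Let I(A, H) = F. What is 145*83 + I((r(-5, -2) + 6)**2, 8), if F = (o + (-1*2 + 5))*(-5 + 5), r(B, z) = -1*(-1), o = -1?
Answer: 12035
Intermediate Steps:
r(B, z) = 1
F = 0 (F = (-1 + (-1*2 + 5))*(-5 + 5) = (-1 + (-2 + 5))*0 = (-1 + 3)*0 = 2*0 = 0)
I(A, H) = 0
145*83 + I((r(-5, -2) + 6)**2, 8) = 145*83 + 0 = 12035 + 0 = 12035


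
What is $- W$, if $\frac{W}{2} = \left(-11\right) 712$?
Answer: $15664$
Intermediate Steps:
$W = -15664$ ($W = 2 \left(\left(-11\right) 712\right) = 2 \left(-7832\right) = -15664$)
$- W = \left(-1\right) \left(-15664\right) = 15664$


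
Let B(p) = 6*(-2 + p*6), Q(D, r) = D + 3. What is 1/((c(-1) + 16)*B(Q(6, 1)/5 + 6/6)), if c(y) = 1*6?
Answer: 5/9768 ≈ 0.00051188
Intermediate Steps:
c(y) = 6
Q(D, r) = 3 + D
B(p) = -12 + 36*p (B(p) = 6*(-2 + 6*p) = -12 + 36*p)
1/((c(-1) + 16)*B(Q(6, 1)/5 + 6/6)) = 1/((6 + 16)*(-12 + 36*((3 + 6)/5 + 6/6))) = 1/(22*(-12 + 36*(9*(⅕) + 6*(⅙)))) = 1/(22*(-12 + 36*(9/5 + 1))) = 1/(22*(-12 + 36*(14/5))) = 1/(22*(-12 + 504/5)) = 1/(22*(444/5)) = 1/(9768/5) = 5/9768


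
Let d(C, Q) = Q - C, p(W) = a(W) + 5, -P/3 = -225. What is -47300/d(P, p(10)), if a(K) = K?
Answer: 215/3 ≈ 71.667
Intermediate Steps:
P = 675 (P = -3*(-225) = 675)
p(W) = 5 + W (p(W) = W + 5 = 5 + W)
-47300/d(P, p(10)) = -47300/((5 + 10) - 1*675) = -47300/(15 - 675) = -47300/(-660) = -47300*(-1/660) = 215/3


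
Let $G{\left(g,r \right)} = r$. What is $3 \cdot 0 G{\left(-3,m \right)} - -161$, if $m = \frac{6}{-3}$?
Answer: $161$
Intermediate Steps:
$m = -2$ ($m = 6 \left(- \frac{1}{3}\right) = -2$)
$3 \cdot 0 G{\left(-3,m \right)} - -161 = 3 \cdot 0 \left(-2\right) - -161 = 0 \left(-2\right) + 161 = 0 + 161 = 161$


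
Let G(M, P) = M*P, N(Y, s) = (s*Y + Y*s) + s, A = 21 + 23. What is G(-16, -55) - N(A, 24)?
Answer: -1256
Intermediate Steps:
A = 44
N(Y, s) = s + 2*Y*s (N(Y, s) = (Y*s + Y*s) + s = 2*Y*s + s = s + 2*Y*s)
G(-16, -55) - N(A, 24) = -16*(-55) - 24*(1 + 2*44) = 880 - 24*(1 + 88) = 880 - 24*89 = 880 - 1*2136 = 880 - 2136 = -1256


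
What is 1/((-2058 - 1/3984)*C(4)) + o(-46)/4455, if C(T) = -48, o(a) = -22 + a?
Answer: -557167199/36526870215 ≈ -0.015254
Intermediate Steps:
1/((-2058 - 1/3984)*C(4)) + o(-46)/4455 = 1/(-2058 - 1/3984*(-48)) + (-22 - 46)/4455 = -1/48/(-2058 - 1*1/3984) - 68*1/4455 = -1/48/(-2058 - 1/3984) - 68/4455 = -1/48/(-8199073/3984) - 68/4455 = -3984/8199073*(-1/48) - 68/4455 = 83/8199073 - 68/4455 = -557167199/36526870215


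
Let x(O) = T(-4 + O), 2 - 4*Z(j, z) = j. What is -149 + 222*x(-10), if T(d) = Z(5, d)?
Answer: -631/2 ≈ -315.50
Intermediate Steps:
Z(j, z) = ½ - j/4
T(d) = -¾ (T(d) = ½ - ¼*5 = ½ - 5/4 = -¾)
x(O) = -¾
-149 + 222*x(-10) = -149 + 222*(-¾) = -149 - 333/2 = -631/2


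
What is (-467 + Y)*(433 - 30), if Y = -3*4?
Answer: -193037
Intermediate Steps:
Y = -12
(-467 + Y)*(433 - 30) = (-467 - 12)*(433 - 30) = -479*403 = -193037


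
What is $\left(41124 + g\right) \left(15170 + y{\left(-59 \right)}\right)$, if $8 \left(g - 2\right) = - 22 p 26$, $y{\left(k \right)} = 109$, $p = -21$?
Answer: $\frac{1302611145}{2} \approx 6.5131 \cdot 10^{8}$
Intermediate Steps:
$g = \frac{3007}{2}$ ($g = 2 + \frac{\left(-22\right) \left(-21\right) 26}{8} = 2 + \frac{462 \cdot 26}{8} = 2 + \frac{1}{8} \cdot 12012 = 2 + \frac{3003}{2} = \frac{3007}{2} \approx 1503.5$)
$\left(41124 + g\right) \left(15170 + y{\left(-59 \right)}\right) = \left(41124 + \frac{3007}{2}\right) \left(15170 + 109\right) = \frac{85255}{2} \cdot 15279 = \frac{1302611145}{2}$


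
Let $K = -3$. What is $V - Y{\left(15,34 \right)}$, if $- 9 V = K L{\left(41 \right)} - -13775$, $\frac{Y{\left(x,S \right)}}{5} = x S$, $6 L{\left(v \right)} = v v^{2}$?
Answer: $- \frac{4529}{18} \approx -251.61$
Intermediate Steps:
$L{\left(v \right)} = \frac{v^{3}}{6}$ ($L{\left(v \right)} = \frac{v v^{2}}{6} = \frac{v^{3}}{6}$)
$Y{\left(x,S \right)} = 5 S x$ ($Y{\left(x,S \right)} = 5 x S = 5 S x$)
$V = \frac{41371}{18}$ ($V = - \frac{- 3 \frac{41^{3}}{6} - -13775}{9} = - \frac{- 3 \cdot \frac{1}{6} \cdot 68921 + 13775}{9} = - \frac{\left(-3\right) \frac{68921}{6} + 13775}{9} = - \frac{- \frac{68921}{2} + 13775}{9} = \left(- \frac{1}{9}\right) \left(- \frac{41371}{2}\right) = \frac{41371}{18} \approx 2298.4$)
$V - Y{\left(15,34 \right)} = \frac{41371}{18} - 5 \cdot 34 \cdot 15 = \frac{41371}{18} - 2550 = - \frac{4529}{18}$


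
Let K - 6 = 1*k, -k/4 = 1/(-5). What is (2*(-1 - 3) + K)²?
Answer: 36/25 ≈ 1.4400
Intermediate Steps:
k = ⅘ (k = -4/(-5) = -4*(-⅕) = ⅘ ≈ 0.80000)
K = 34/5 (K = 6 + 1*(⅘) = 6 + ⅘ = 34/5 ≈ 6.8000)
(2*(-1 - 3) + K)² = (2*(-1 - 3) + 34/5)² = (2*(-4) + 34/5)² = (-8 + 34/5)² = (-6/5)² = 36/25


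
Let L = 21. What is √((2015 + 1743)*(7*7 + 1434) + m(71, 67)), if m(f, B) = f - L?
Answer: 2*√1393291 ≈ 2360.8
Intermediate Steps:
m(f, B) = -21 + f (m(f, B) = f - 1*21 = f - 21 = -21 + f)
√((2015 + 1743)*(7*7 + 1434) + m(71, 67)) = √((2015 + 1743)*(7*7 + 1434) + (-21 + 71)) = √(3758*(49 + 1434) + 50) = √(3758*1483 + 50) = √(5573114 + 50) = √5573164 = 2*√1393291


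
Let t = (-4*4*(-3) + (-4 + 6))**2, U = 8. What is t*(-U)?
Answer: -20000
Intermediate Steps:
t = 2500 (t = (-16*(-3) + 2)**2 = (48 + 2)**2 = 50**2 = 2500)
t*(-U) = 2500*(-1*8) = 2500*(-8) = -20000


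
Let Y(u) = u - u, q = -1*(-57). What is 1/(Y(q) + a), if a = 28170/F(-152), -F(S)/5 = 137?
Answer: -137/5634 ≈ -0.024317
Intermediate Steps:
F(S) = -685 (F(S) = -5*137 = -685)
q = 57
a = -5634/137 (a = 28170/(-685) = 28170*(-1/685) = -5634/137 ≈ -41.124)
Y(u) = 0
1/(Y(q) + a) = 1/(0 - 5634/137) = 1/(-5634/137) = -137/5634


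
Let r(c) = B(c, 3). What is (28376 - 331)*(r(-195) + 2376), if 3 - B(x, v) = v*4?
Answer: 66382515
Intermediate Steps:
B(x, v) = 3 - 4*v (B(x, v) = 3 - v*4 = 3 - 4*v)
r(c) = -9 (r(c) = 3 - 4*3 = 3 - 12 = -9)
(28376 - 331)*(r(-195) + 2376) = (28376 - 331)*(-9 + 2376) = 28045*2367 = 66382515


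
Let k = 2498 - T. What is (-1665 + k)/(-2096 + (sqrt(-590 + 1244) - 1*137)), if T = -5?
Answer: -1871254/4985635 - 838*sqrt(654)/4985635 ≈ -0.37963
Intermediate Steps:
k = 2503 (k = 2498 - 1*(-5) = 2498 + 5 = 2503)
(-1665 + k)/(-2096 + (sqrt(-590 + 1244) - 1*137)) = (-1665 + 2503)/(-2096 + (sqrt(-590 + 1244) - 1*137)) = 838/(-2096 + (sqrt(654) - 137)) = 838/(-2096 + (-137 + sqrt(654))) = 838/(-2233 + sqrt(654))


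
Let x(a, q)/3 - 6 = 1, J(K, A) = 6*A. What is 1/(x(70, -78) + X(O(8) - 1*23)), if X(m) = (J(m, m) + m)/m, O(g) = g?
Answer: 1/28 ≈ 0.035714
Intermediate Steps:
x(a, q) = 21 (x(a, q) = 18 + 3*1 = 18 + 3 = 21)
X(m) = 7 (X(m) = (6*m + m)/m = (7*m)/m = 7)
1/(x(70, -78) + X(O(8) - 1*23)) = 1/(21 + 7) = 1/28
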